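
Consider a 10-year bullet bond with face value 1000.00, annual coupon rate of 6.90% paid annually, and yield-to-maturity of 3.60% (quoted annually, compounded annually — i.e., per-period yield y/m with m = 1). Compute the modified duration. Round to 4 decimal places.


Answer: Modified duration = 7.5784

Derivation:
Coupon per period c = face * coupon_rate / m = 69.000000
Periods per year m = 1; per-period yield y/m = 0.036000
Number of cashflows N = 10
Cashflows (t years, CF_t, discount factor 1/(1+y/m)^(m*t), PV):
  t = 1.0000: CF_t = 69.000000, DF = 0.965251, PV = 66.602317
  t = 2.0000: CF_t = 69.000000, DF = 0.931709, PV = 64.287950
  t = 3.0000: CF_t = 69.000000, DF = 0.899333, PV = 62.054006
  t = 4.0000: CF_t = 69.000000, DF = 0.868082, PV = 59.897689
  t = 5.0000: CF_t = 69.000000, DF = 0.837917, PV = 57.816302
  t = 6.0000: CF_t = 69.000000, DF = 0.808801, PV = 55.807242
  t = 7.0000: CF_t = 69.000000, DF = 0.780696, PV = 53.867994
  t = 8.0000: CF_t = 69.000000, DF = 0.753567, PV = 51.996133
  t = 9.0000: CF_t = 69.000000, DF = 0.727381, PV = 50.189318
  t = 10.0000: CF_t = 1069.000000, DF = 0.702106, PV = 750.550902
Price P = sum_t PV_t = 1273.069853
First compute Macaulay numerator sum_t t * PV_t:
  t * PV_t at t = 1.0000: 66.602317
  t * PV_t at t = 2.0000: 128.575901
  t * PV_t at t = 3.0000: 186.162018
  t * PV_t at t = 4.0000: 239.590757
  t * PV_t at t = 5.0000: 289.081512
  t * PV_t at t = 6.0000: 334.843451
  t * PV_t at t = 7.0000: 377.075958
  t * PV_t at t = 8.0000: 415.969065
  t * PV_t at t = 9.0000: 451.703860
  t * PV_t at t = 10.0000: 7505.509018
Macaulay duration D = 9995.113857 / 1273.069853 = 7.851190
Modified duration = D / (1 + y/m) = 7.851190 / (1 + 0.036000) = 7.578369


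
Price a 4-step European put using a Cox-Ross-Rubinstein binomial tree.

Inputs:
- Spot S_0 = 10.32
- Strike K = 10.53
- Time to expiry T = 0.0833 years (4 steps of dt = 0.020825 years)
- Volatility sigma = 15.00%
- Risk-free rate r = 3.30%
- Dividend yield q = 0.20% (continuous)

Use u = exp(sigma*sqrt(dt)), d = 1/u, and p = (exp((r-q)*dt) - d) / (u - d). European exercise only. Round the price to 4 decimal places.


Answer: Price = V(0,0) = 0.2952

Derivation:
dt = T/N = 0.020825
u = exp(sigma*sqrt(dt)) = 1.021882; d = 1/u = 0.978586
p = (exp((r-q)*dt) - d) / (u - d) = 0.509504
Discount per step: exp(-r*dt) = 0.999313
Stock lattice S(k, i) with i counting down-moves:
  k=0: S(0,0) = 10.3200
  k=1: S(1,0) = 10.5458; S(1,1) = 10.0990
  k=2: S(2,0) = 10.7766; S(2,1) = 10.3200; S(2,2) = 9.8828
  k=3: S(3,0) = 11.0124; S(3,1) = 10.5458; S(3,2) = 10.0990; S(3,3) = 9.6711
  k=4: S(4,0) = 11.2534; S(4,1) = 10.7766; S(4,2) = 10.3200; S(4,3) = 9.8828; S(4,4) = 9.4640
Terminal payoffs V(N, i) = max(K - S_T, 0):
  V(4,0) = 0.000000; V(4,1) = 0.000000; V(4,2) = 0.210000; V(4,3) = 0.647247; V(4,4) = 1.065968
Backward induction: V(k, i) = exp(-r*dt) * [p * V(k+1, i) + (1-p) * V(k+1, i+1)].
  V(3,0) = exp(-r*dt) * [p*0.000000 + (1-p)*0.000000] = 0.000000
  V(3,1) = exp(-r*dt) * [p*0.000000 + (1-p)*0.210000] = 0.102933
  V(3,2) = exp(-r*dt) * [p*0.210000 + (1-p)*0.647247] = 0.424176
  V(3,3) = exp(-r*dt) * [p*0.647247 + (1-p)*1.065968] = 0.852042
  V(2,0) = exp(-r*dt) * [p*0.000000 + (1-p)*0.102933] = 0.050454
  V(2,1) = exp(-r*dt) * [p*0.102933 + (1-p)*0.424176] = 0.260323
  V(2,2) = exp(-r*dt) * [p*0.424176 + (1-p)*0.852042] = 0.633607
  V(1,0) = exp(-r*dt) * [p*0.050454 + (1-p)*0.260323] = 0.153288
  V(1,1) = exp(-r*dt) * [p*0.260323 + (1-p)*0.633607] = 0.443112
  V(0,0) = exp(-r*dt) * [p*0.153288 + (1-p)*0.443112] = 0.295243


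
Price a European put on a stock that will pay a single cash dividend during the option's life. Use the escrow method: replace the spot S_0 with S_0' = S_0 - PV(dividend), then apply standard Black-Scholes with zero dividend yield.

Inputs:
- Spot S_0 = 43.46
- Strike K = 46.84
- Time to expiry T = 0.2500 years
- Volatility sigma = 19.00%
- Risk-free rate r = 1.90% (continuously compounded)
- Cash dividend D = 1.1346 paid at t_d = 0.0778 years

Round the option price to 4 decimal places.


Answer: Price = 4.6314

Derivation:
PV(D) = D * exp(-r * t_d) = 1.1346 * 0.99852289 = 1.13292407
S_0' = S_0 - PV(D) = 43.4600 - 1.13292407 = 42.32707593
d1 = (ln(S_0'/K) + (r + sigma^2/2)*T) / (sigma*sqrt(T)) = -0.96892700
d2 = d1 - sigma*sqrt(T) = -1.06392700
exp(-rT) = 0.99526126
N(-d1) = 0.83370919; N(-d2) = 0.85631911
P = K * exp(-rT) * N(-d2) - S_0' * N(-d1) = 46.8400 * 0.99526126 * 0.85631911 - 42.32707593 * 0.83370919 = 4.6314


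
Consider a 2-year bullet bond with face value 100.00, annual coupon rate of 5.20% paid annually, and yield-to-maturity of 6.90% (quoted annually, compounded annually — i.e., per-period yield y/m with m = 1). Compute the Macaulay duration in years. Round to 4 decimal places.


Coupon per period c = face * coupon_rate / m = 5.200000
Periods per year m = 1; per-period yield y/m = 0.069000
Number of cashflows N = 2
Cashflows (t years, CF_t, discount factor 1/(1+y/m)^(m*t), PV):
  t = 1.0000: CF_t = 5.200000, DF = 0.935454, PV = 4.864359
  t = 2.0000: CF_t = 105.200000, DF = 0.875074, PV = 92.057744
Price P = sum_t PV_t = 96.922104
Macaulay numerator sum_t t * PV_t:
  t * PV_t at t = 1.0000: 4.864359
  t * PV_t at t = 2.0000: 184.115489
Macaulay duration D = (sum_t t * PV_t) / P = 188.979848 / 96.922104 = 1.949812

Answer: Macaulay duration = 1.9498 years


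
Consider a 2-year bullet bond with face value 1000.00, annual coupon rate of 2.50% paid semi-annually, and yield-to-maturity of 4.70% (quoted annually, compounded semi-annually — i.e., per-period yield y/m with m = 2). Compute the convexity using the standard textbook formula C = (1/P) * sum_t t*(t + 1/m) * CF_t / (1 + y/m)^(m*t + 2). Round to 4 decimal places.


Answer: Convexity = 4.6535

Derivation:
Coupon per period c = face * coupon_rate / m = 12.500000
Periods per year m = 2; per-period yield y/m = 0.023500
Number of cashflows N = 4
Cashflows (t years, CF_t, discount factor 1/(1+y/m)^(m*t), PV):
  t = 0.5000: CF_t = 12.500000, DF = 0.977040, PV = 12.212995
  t = 1.0000: CF_t = 12.500000, DF = 0.954606, PV = 11.932579
  t = 1.5000: CF_t = 12.500000, DF = 0.932688, PV = 11.658602
  t = 2.0000: CF_t = 1012.500000, DF = 0.911273, PV = 922.664145
Price P = sum_t PV_t = 958.468320
Convexity numerator sum_t t*(t + 1/m) * CF_t / (1+y/m)^(m*t + 2):
  t = 0.5000: term = 5.829301
  t = 1.0000: term = 17.086373
  t = 1.5000: term = 33.388125
  t = 2.0000: term = 4403.905125
Convexity = (1/P) * sum = 4460.208924 / 958.468320 = 4.653476


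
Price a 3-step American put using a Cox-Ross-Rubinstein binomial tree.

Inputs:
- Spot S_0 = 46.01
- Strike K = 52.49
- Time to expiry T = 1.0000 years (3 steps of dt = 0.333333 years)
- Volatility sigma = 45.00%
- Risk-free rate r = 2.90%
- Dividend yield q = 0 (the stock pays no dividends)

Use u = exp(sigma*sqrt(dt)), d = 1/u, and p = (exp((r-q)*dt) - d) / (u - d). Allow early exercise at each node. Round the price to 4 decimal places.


dt = T/N = 0.333333
u = exp(sigma*sqrt(dt)) = 1.296681; d = 1/u = 0.771200
p = (exp((r-q)*dt) - d) / (u - d) = 0.453896
Discount per step: exp(-r*dt) = 0.990380
Stock lattice S(k, i) with i counting down-moves:
  k=0: S(0,0) = 46.0100
  k=1: S(1,0) = 59.6603; S(1,1) = 35.4829
  k=2: S(2,0) = 77.3603; S(2,1) = 46.0100; S(2,2) = 27.3644
  k=3: S(3,0) = 100.3116; S(3,1) = 59.6603; S(3,2) = 35.4829; S(3,3) = 21.1034
Terminal payoffs V(N, i) = max(K - S_T, 0):
  V(3,0) = 0.000000; V(3,1) = 0.000000; V(3,2) = 17.007091; V(3,3) = 31.386563
Backward induction: V(k, i) = exp(-r*dt) * [p * V(k+1, i) + (1-p) * V(k+1, i+1)]; then take max(V_cont, immediate exercise) for American.
  V(2,0) = exp(-r*dt) * [p*0.000000 + (1-p)*0.000000] = 0.000000; exercise = 0.000000; V(2,0) = max -> 0.000000
  V(2,1) = exp(-r*dt) * [p*0.000000 + (1-p)*17.007091] = 9.198292; exercise = 6.480000; V(2,1) = max -> 9.198292
  V(2,2) = exp(-r*dt) * [p*17.007091 + (1-p)*31.386563] = 24.620624; exercise = 25.125583; V(2,2) = max -> 25.125583
  V(1,0) = exp(-r*dt) * [p*0.000000 + (1-p)*9.198292] = 4.974899; exercise = 0.000000; V(1,0) = max -> 4.974899
  V(1,1) = exp(-r*dt) * [p*9.198292 + (1-p)*25.125583] = 17.724085; exercise = 17.007091; V(1,1) = max -> 17.724085
  V(0,0) = exp(-r*dt) * [p*4.974899 + (1-p)*17.724085] = 11.822442; exercise = 6.480000; V(0,0) = max -> 11.822442

Answer: Price = V(0,0) = 11.8224


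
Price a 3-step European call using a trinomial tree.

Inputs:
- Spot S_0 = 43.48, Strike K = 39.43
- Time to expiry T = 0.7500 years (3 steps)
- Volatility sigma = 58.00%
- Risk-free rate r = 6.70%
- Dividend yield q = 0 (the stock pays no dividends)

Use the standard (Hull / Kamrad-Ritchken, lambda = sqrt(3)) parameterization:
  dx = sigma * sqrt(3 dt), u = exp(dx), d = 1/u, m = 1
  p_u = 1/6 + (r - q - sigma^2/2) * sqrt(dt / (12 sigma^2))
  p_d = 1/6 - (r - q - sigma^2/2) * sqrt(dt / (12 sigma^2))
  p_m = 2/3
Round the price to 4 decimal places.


dt = T/N = 0.250000; dx = sigma*sqrt(3*dt) = 0.502295
u = exp(dx) = 1.652509; d = 1/u = 0.605140
p_u = 0.141482, p_m = 0.666667, p_d = 0.191851
Discount per step: exp(-r*dt) = 0.983390
Stock lattice S(k, j) with j the centered position index:
  k=0: S(0,+0) = 43.4800
  k=1: S(1,-1) = 26.3115; S(1,+0) = 43.4800; S(1,+1) = 71.8511
  k=2: S(2,-2) = 15.9222; S(2,-1) = 26.3115; S(2,+0) = 43.4800; S(2,+1) = 71.8511; S(2,+2) = 118.7346
  k=3: S(3,-3) = 9.6351; S(3,-2) = 15.9222; S(3,-1) = 26.3115; S(3,+0) = 43.4800; S(3,+1) = 71.8511; S(3,+2) = 118.7346; S(3,+3) = 196.2100
Terminal payoffs V(N, j) = max(S_T - K, 0):
  V(3,-3) = 0.000000; V(3,-2) = 0.000000; V(3,-1) = 0.000000; V(3,+0) = 4.050000; V(3,+1) = 32.421091; V(3,+2) = 79.304574; V(3,+3) = 156.779951
Backward induction: V(k, j) = exp(-r*dt) * [p_u * V(k+1, j+1) + p_m * V(k+1, j) + p_d * V(k+1, j-1)]
  V(2,-2) = exp(-r*dt) * [p_u*0.000000 + p_m*0.000000 + p_d*0.000000] = 0.000000
  V(2,-1) = exp(-r*dt) * [p_u*4.050000 + p_m*0.000000 + p_d*0.000000] = 0.563485
  V(2,+0) = exp(-r*dt) * [p_u*32.421091 + p_m*4.050000 + p_d*0.000000] = 7.165968
  V(2,+1) = exp(-r*dt) * [p_u*79.304574 + p_m*32.421091 + p_d*4.050000] = 33.052947
  V(2,+2) = exp(-r*dt) * [p_u*156.779951 + p_m*79.304574 + p_d*32.421091] = 79.921360
  V(1,-1) = exp(-r*dt) * [p_u*7.165968 + p_m*0.563485 + p_d*0.000000] = 1.366434
  V(1,+0) = exp(-r*dt) * [p_u*33.052947 + p_m*7.165968 + p_d*0.563485] = 9.402996
  V(1,+1) = exp(-r*dt) * [p_u*79.921360 + p_m*33.052947 + p_d*7.165968] = 34.140875
  V(0,+0) = exp(-r*dt) * [p_u*34.140875 + p_m*9.402996 + p_d*1.366434] = 11.172429

Answer: Price = V(0,0) = 11.1724


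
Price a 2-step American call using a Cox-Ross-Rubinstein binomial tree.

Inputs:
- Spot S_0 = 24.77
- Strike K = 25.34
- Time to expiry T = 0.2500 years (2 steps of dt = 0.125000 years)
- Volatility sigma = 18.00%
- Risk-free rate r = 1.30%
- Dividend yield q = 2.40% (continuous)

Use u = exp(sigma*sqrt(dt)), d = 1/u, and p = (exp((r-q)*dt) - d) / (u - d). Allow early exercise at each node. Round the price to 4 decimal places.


Answer: Price = V(0,0) = 0.6235

Derivation:
dt = T/N = 0.125000
u = exp(sigma*sqrt(dt)) = 1.065708; d = 1/u = 0.938343
p = (exp((r-q)*dt) - d) / (u - d) = 0.473307
Discount per step: exp(-r*dt) = 0.998376
Stock lattice S(k, i) with i counting down-moves:
  k=0: S(0,0) = 24.7700
  k=1: S(1,0) = 26.3976; S(1,1) = 23.2428
  k=2: S(2,0) = 28.1321; S(2,1) = 24.7700; S(2,2) = 21.8097
Terminal payoffs V(N, i) = max(S_T - K, 0):
  V(2,0) = 2.792134; V(2,1) = 0.000000; V(2,2) = 0.000000
Backward induction: V(k, i) = exp(-r*dt) * [p * V(k+1, i) + (1-p) * V(k+1, i+1)]; then take max(V_cont, immediate exercise) for American.
  V(1,0) = exp(-r*dt) * [p*2.792134 + (1-p)*0.000000] = 1.319391; exercise = 1.057594; V(1,0) = max -> 1.319391
  V(1,1) = exp(-r*dt) * [p*0.000000 + (1-p)*0.000000] = 0.000000; exercise = 0.000000; V(1,1) = max -> 0.000000
  V(0,0) = exp(-r*dt) * [p*1.319391 + (1-p)*0.000000] = 0.623463; exercise = 0.000000; V(0,0) = max -> 0.623463


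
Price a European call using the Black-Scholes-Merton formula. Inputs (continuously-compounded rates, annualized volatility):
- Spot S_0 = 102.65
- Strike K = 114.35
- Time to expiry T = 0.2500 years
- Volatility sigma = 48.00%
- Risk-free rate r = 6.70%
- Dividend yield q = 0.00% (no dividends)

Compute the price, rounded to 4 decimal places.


d1 = (ln(S/K) + (r - q + 0.5*sigma^2) * T) / (sigma * sqrt(T)) = -0.25995324
d2 = d1 - sigma * sqrt(T) = -0.49995324
exp(-rT) = 0.98338950; exp(-qT) = 1.00000000
C = S_0 * exp(-qT) * N(d1) - K * exp(-rT) * N(d2)
N(d1) = 0.39744992; N(d2) = 0.30855400
C = 102.6500 * 1.00000000 * 0.39744992 - 114.3500 * 0.98338950 * 0.30855400 = 6.1012

Answer: Price = 6.1012


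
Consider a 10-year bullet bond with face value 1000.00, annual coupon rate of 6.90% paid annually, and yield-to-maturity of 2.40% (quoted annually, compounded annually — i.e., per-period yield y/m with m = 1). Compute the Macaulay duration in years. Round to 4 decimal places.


Coupon per period c = face * coupon_rate / m = 69.000000
Periods per year m = 1; per-period yield y/m = 0.024000
Number of cashflows N = 10
Cashflows (t years, CF_t, discount factor 1/(1+y/m)^(m*t), PV):
  t = 1.0000: CF_t = 69.000000, DF = 0.976562, PV = 67.382812
  t = 2.0000: CF_t = 69.000000, DF = 0.953674, PV = 65.803528
  t = 3.0000: CF_t = 69.000000, DF = 0.931323, PV = 64.261258
  t = 4.0000: CF_t = 69.000000, DF = 0.909495, PV = 62.755134
  t = 5.0000: CF_t = 69.000000, DF = 0.888178, PV = 61.284311
  t = 6.0000: CF_t = 69.000000, DF = 0.867362, PV = 59.847960
  t = 7.0000: CF_t = 69.000000, DF = 0.847033, PV = 58.445273
  t = 8.0000: CF_t = 69.000000, DF = 0.827181, PV = 57.075462
  t = 9.0000: CF_t = 69.000000, DF = 0.807794, PV = 55.737756
  t = 10.0000: CF_t = 1069.000000, DF = 0.788861, PV = 843.292308
Price P = sum_t PV_t = 1395.885803
Macaulay numerator sum_t t * PV_t:
  t * PV_t at t = 1.0000: 67.382812
  t * PV_t at t = 2.0000: 131.607056
  t * PV_t at t = 3.0000: 192.783773
  t * PV_t at t = 4.0000: 251.020538
  t * PV_t at t = 5.0000: 306.421555
  t * PV_t at t = 6.0000: 359.087760
  t * PV_t at t = 7.0000: 409.116914
  t * PV_t at t = 8.0000: 456.603698
  t * PV_t at t = 9.0000: 501.639805
  t * PV_t at t = 10.0000: 8432.923077
Macaulay duration D = (sum_t t * PV_t) / P = 11108.586987 / 1395.885803 = 7.958092

Answer: Macaulay duration = 7.9581 years


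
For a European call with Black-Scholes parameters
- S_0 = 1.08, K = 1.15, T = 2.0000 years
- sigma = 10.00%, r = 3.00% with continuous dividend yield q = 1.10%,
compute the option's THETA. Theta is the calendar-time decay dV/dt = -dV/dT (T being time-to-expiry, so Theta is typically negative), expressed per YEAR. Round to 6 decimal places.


Answer: Theta = -0.022582

Derivation:
d1 = -0.1046581763; d2 = -0.2460795326
phi(d1) = 0.3967633784; exp(-qT) = 0.9782402351; exp(-rT) = 0.9417645336
Theta = -S*exp(-qT)*phi(d1)*sigma/(2*sqrt(T)) - r*K*exp(-rT)*N(d2) + q*S*exp(-qT)*N(d1)
N(d1) = 0.4583235250; N(d2) = 0.4028103333; sqrt(T) = 1.4142135624
Term 1 = -1.0800 * 0.9782402351 * 0.3967633784 * 0.1000 / (2 * 1.4142135624) = -0.0148202614
Term 2 = -0.0300 * 1.1500 * 0.9417645336 * 0.4028103333 = -0.0130876608
Term 3 = 0.0110 * 1.0800 * 0.9782402351 * 0.4583235250 = 0.0053264041
Theta = -0.0148202614 + (-0.0130876608) + (0.0053264041) = -0.022582


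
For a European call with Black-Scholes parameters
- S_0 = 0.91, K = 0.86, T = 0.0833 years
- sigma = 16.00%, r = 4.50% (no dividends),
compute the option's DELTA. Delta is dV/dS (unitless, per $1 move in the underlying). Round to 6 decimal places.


d1 = 1.3280330548; d2 = 1.2818542718
phi(d1) = 0.1651709253; exp(-qT) = 1.0000000000; exp(-rT) = 0.9962585169
N(d1) = 0.9079164064
Delta = exp(-qT) * N(d1) = 1.0000000000 * 0.9079164064 = 0.907916

Answer: Delta = 0.907916


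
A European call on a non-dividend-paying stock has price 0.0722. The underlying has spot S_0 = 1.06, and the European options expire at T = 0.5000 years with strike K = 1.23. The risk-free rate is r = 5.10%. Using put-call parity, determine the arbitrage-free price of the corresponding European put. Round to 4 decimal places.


Answer: Put price = 0.2112

Derivation:
Put-call parity: C - P = S_0 * exp(-qT) - K * exp(-rT).
S_0 * exp(-qT) = 1.0600 * 1.00000000 = 1.06000000
K * exp(-rT) = 1.2300 * 0.97482238 = 1.19903153
P = C - S*exp(-qT) + K*exp(-rT)
P = 0.0722 - 1.06000000 + 1.19903153 = 0.2112


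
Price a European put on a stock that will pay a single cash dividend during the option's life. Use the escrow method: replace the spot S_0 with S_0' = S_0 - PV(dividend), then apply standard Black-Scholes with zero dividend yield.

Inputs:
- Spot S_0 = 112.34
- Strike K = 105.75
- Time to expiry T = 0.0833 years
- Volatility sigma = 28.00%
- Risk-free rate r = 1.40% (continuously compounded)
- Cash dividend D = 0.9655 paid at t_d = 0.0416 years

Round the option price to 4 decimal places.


PV(D) = D * exp(-r * t_d) = 0.9655 * 0.99941777 = 0.96493786
S_0' = S_0 - PV(D) = 112.3400 - 0.96493786 = 111.37506214
d1 = (ln(S_0'/K) + (r + sigma^2/2)*T) / (sigma*sqrt(T)) = 0.69614141
d2 = d1 - sigma*sqrt(T) = 0.61532854
exp(-rT) = 0.99883448
N(-d1) = 0.24317014; N(-d2) = 0.26916889
P = K * exp(-rT) * N(-d2) - S_0' * N(-d1) = 105.7500 * 0.99883448 * 0.26916889 - 111.37506214 * 0.24317014 = 1.3483

Answer: Price = 1.3483


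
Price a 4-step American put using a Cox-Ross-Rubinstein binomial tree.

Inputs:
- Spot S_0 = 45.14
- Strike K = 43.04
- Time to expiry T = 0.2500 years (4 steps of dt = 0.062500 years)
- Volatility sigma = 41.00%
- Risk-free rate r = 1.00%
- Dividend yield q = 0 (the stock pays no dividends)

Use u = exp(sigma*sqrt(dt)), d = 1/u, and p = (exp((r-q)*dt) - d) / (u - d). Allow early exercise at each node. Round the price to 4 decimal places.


Answer: Price = V(0,0) = 2.6804

Derivation:
dt = T/N = 0.062500
u = exp(sigma*sqrt(dt)) = 1.107937; d = 1/u = 0.902578
p = (exp((r-q)*dt) - d) / (u - d) = 0.477442
Discount per step: exp(-r*dt) = 0.999375
Stock lattice S(k, i) with i counting down-moves:
  k=0: S(0,0) = 45.1400
  k=1: S(1,0) = 50.0123; S(1,1) = 40.7424
  k=2: S(2,0) = 55.4105; S(2,1) = 45.1400; S(2,2) = 36.7732
  k=3: S(3,0) = 61.3913; S(3,1) = 50.0123; S(3,2) = 40.7424; S(3,3) = 33.1907
  k=4: S(4,0) = 68.0178; S(4,1) = 55.4105; S(4,2) = 45.1400; S(4,3) = 36.7732; S(4,4) = 29.9572
Terminal payoffs V(N, i) = max(K - S_T, 0):
  V(4,0) = 0.000000; V(4,1) = 0.000000; V(4,2) = 0.000000; V(4,3) = 6.266820; V(4,4) = 13.082828
Backward induction: V(k, i) = exp(-r*dt) * [p * V(k+1, i) + (1-p) * V(k+1, i+1)]; then take max(V_cont, immediate exercise) for American.
  V(3,0) = exp(-r*dt) * [p*0.000000 + (1-p)*0.000000] = 0.000000; exercise = 0.000000; V(3,0) = max -> 0.000000
  V(3,1) = exp(-r*dt) * [p*0.000000 + (1-p)*0.000000] = 0.000000; exercise = 0.000000; V(3,1) = max -> 0.000000
  V(3,2) = exp(-r*dt) * [p*0.000000 + (1-p)*6.266820] = 3.272732; exercise = 2.297622; V(3,2) = max -> 3.272732
  V(3,3) = exp(-r*dt) * [p*6.266820 + (1-p)*13.082828] = 9.822440; exercise = 9.849331; V(3,3) = max -> 9.849331
  V(2,0) = exp(-r*dt) * [p*0.000000 + (1-p)*0.000000] = 0.000000; exercise = 0.000000; V(2,0) = max -> 0.000000
  V(2,1) = exp(-r*dt) * [p*0.000000 + (1-p)*3.272732] = 1.709124; exercise = 0.000000; V(2,1) = max -> 1.709124
  V(2,2) = exp(-r*dt) * [p*3.272732 + (1-p)*9.849331] = 6.705196; exercise = 6.266820; V(2,2) = max -> 6.705196
  V(1,0) = exp(-r*dt) * [p*0.000000 + (1-p)*1.709124] = 0.892559; exercise = 0.000000; V(1,0) = max -> 0.892559
  V(1,1) = exp(-r*dt) * [p*1.709124 + (1-p)*6.705196] = 4.317163; exercise = 2.297622; V(1,1) = max -> 4.317163
  V(0,0) = exp(-r*dt) * [p*0.892559 + (1-p)*4.317163] = 2.680438; exercise = 0.000000; V(0,0) = max -> 2.680438


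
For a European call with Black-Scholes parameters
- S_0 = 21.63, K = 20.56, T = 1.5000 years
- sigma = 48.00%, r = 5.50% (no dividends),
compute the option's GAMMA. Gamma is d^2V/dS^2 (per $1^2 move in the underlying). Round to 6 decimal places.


Answer: Gamma = 0.027398

Derivation:
d1 = 0.5205740643; d2 = -0.0673034740
phi(d1) = 0.3483884412; exp(-qT) = 1.0000000000; exp(-rT) = 0.9208114379
Gamma = exp(-qT) * phi(d1) / (S * sigma * sqrt(T)) = 1.0000000000 * 0.3483884412 / (21.6300 * 0.4800 * 1.2247448714) = 0.027398


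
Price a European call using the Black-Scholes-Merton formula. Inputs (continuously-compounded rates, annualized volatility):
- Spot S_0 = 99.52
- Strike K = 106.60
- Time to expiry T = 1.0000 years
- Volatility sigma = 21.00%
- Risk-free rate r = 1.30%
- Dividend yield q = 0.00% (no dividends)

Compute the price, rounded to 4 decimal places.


Answer: Price = 6.0076

Derivation:
d1 = (ln(S/K) + (r - q + 0.5*sigma^2) * T) / (sigma * sqrt(T)) = -0.16035658
d2 = d1 - sigma * sqrt(T) = -0.37035658
exp(-rT) = 0.98708414; exp(-qT) = 1.00000000
C = S_0 * exp(-qT) * N(d1) - K * exp(-rT) * N(d2)
N(d1) = 0.43630009; N(d2) = 0.35555841
C = 99.5200 * 1.00000000 * 0.43630009 - 106.6000 * 0.98708414 * 0.35555841 = 6.0076


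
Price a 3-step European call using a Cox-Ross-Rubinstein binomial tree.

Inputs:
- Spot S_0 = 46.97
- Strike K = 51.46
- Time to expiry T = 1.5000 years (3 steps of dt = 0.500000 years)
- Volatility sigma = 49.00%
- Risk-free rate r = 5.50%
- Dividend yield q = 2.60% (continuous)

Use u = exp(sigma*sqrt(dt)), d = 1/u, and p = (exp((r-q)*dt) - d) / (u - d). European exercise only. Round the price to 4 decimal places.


dt = T/N = 0.500000
u = exp(sigma*sqrt(dt)) = 1.414084; d = 1/u = 0.707171
p = (exp((r-q)*dt) - d) / (u - d) = 0.434897
Discount per step: exp(-r*dt) = 0.972875
Stock lattice S(k, i) with i counting down-moves:
  k=0: S(0,0) = 46.9700
  k=1: S(1,0) = 66.4195; S(1,1) = 33.2158
  k=2: S(2,0) = 93.9229; S(2,1) = 46.9700; S(2,2) = 23.4893
  k=3: S(3,0) = 132.8149; S(3,1) = 66.4195; S(3,2) = 33.2158; S(3,3) = 16.6110
Terminal payoffs V(N, i) = max(S_T - K, 0):
  V(3,0) = 81.354852; V(3,1) = 14.959549; V(3,2) = 0.000000; V(3,3) = 0.000000
Backward induction: V(k, i) = exp(-r*dt) * [p * V(k+1, i) + (1-p) * V(k+1, i+1)].
  V(2,0) = exp(-r*dt) * [p*81.354852 + (1-p)*14.959549] = 42.645628
  V(2,1) = exp(-r*dt) * [p*14.959549 + (1-p)*0.000000] = 6.329387
  V(2,2) = exp(-r*dt) * [p*0.000000 + (1-p)*0.000000] = 0.000000
  V(1,0) = exp(-r*dt) * [p*42.645628 + (1-p)*6.329387] = 21.523107
  V(1,1) = exp(-r*dt) * [p*6.329387 + (1-p)*0.000000] = 2.677965
  V(0,0) = exp(-r*dt) * [p*21.523107 + (1-p)*2.677965] = 10.578706

Answer: Price = V(0,0) = 10.5787


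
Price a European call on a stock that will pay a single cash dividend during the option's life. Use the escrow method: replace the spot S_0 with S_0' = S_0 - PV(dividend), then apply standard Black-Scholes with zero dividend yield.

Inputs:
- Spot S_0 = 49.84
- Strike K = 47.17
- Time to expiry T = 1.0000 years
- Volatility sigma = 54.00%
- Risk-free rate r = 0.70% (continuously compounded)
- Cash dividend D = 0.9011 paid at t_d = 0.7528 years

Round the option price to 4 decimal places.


PV(D) = D * exp(-r * t_d) = 0.9011 * 0.99474426 = 0.89636405
S_0' = S_0 - PV(D) = 49.8400 - 0.89636405 = 48.94363595
d1 = (ln(S_0'/K) + (r + sigma^2/2)*T) / (sigma*sqrt(T)) = 0.35131713
d2 = d1 - sigma*sqrt(T) = -0.18868287
exp(-rT) = 0.99302444
N(d1) = 0.63732478; N(d2) = 0.42517069
C = S_0' * N(d1) - K * exp(-rT) * N(d2) = 48.94363595 * 0.63732478 - 47.1700 * 0.99302444 * 0.42517069 = 11.2776

Answer: Price = 11.2776


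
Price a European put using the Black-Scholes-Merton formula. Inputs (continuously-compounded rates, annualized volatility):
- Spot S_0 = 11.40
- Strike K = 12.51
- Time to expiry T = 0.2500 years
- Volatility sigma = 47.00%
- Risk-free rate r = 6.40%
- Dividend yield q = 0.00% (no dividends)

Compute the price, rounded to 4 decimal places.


d1 = (ln(S/K) + (r - q + 0.5*sigma^2) * T) / (sigma * sqrt(T)) = -0.20979774
d2 = d1 - sigma * sqrt(T) = -0.44479774
exp(-rT) = 0.98412732; exp(-qT) = 1.00000000
P = K * exp(-rT) * N(-d2) - S_0 * exp(-qT) * N(-d1)
N(-d1) = 0.58308723; N(-d2) = 0.67176704
P = 12.5100 * 0.98412732 * 0.67176704 - 11.4000 * 1.00000000 * 0.58308723 = 1.6232

Answer: Price = 1.6232


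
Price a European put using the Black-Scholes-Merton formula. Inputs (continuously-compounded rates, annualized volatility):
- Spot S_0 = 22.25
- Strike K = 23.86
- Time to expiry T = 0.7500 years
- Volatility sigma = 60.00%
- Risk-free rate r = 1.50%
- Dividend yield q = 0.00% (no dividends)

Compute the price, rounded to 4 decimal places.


Answer: Price = 5.3994

Derivation:
d1 = (ln(S/K) + (r - q + 0.5*sigma^2) * T) / (sigma * sqrt(T)) = 0.14700991
d2 = d1 - sigma * sqrt(T) = -0.37260533
exp(-rT) = 0.98881304; exp(-qT) = 1.00000000
P = K * exp(-rT) * N(-d2) - S_0 * exp(-qT) * N(-d1)
N(-d1) = 0.44156210; N(-d2) = 0.64527890
P = 23.8600 * 0.98881304 * 0.64527890 - 22.2500 * 1.00000000 * 0.44156210 = 5.3994


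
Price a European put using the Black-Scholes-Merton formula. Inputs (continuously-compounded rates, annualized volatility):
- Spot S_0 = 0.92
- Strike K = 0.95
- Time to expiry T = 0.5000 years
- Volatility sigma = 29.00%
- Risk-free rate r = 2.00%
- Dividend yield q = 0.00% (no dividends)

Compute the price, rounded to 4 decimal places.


d1 = (ln(S/K) + (r - q + 0.5*sigma^2) * T) / (sigma * sqrt(T)) = -0.00518536
d2 = d1 - sigma * sqrt(T) = -0.21024632
exp(-rT) = 0.99004983; exp(-qT) = 1.00000000
P = K * exp(-rT) * N(-d2) - S_0 * exp(-qT) * N(-d1)
N(-d1) = 0.50206865; N(-d2) = 0.58326229
P = 0.9500 * 0.99004983 * 0.58326229 - 0.9200 * 1.00000000 * 0.50206865 = 0.0867

Answer: Price = 0.0867


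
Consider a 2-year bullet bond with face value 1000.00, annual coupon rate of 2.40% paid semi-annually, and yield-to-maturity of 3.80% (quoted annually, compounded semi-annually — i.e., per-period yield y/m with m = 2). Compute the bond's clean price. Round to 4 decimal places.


Coupon per period c = face * coupon_rate / m = 12.000000
Periods per year m = 2; per-period yield y/m = 0.019000
Number of cashflows N = 4
Cashflows (t years, CF_t, discount factor 1/(1+y/m)^(m*t), PV):
  t = 0.5000: CF_t = 12.000000, DF = 0.981354, PV = 11.776251
  t = 1.0000: CF_t = 12.000000, DF = 0.963056, PV = 11.556674
  t = 1.5000: CF_t = 12.000000, DF = 0.945099, PV = 11.341192
  t = 2.0000: CF_t = 1012.000000, DF = 0.927477, PV = 938.606973
Price P = sum_t PV_t = 973.281091

Answer: Price = 973.2811


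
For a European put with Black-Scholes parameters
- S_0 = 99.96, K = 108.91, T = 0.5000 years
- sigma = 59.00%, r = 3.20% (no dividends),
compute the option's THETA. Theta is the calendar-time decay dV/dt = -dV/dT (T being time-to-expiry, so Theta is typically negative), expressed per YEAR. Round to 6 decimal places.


Answer: Theta = -14.405440

Derivation:
d1 = 0.0414035059; d2 = -0.3757894950
phi(d1) = 0.3986004834; exp(-qT) = 1.0000000000; exp(-rT) = 0.9841273201
Theta = -S*exp(-qT)*phi(d1)*sigma/(2*sqrt(T)) + r*K*exp(-rT)*N(-d2) - q*S*exp(-qT)*N(-d1)
N(-d1) = 0.4834871089; N(-d2) = 0.6464633009; sqrt(T) = 0.7071067812
Term 1 = -99.9600 * 1.0000000000 * 0.3986004834 * 0.5900 / (2 * 0.7071067812) = -16.6226814494
Term 2 = 0.0320 * 108.9100 * 0.9841273201 * 0.6464633009 = 2.2172409968
Term 3 = 0 (no dividend yield, q = 0)
Theta = -16.6226814494 + (2.2172409968) + (0.0000000000) = -14.405440


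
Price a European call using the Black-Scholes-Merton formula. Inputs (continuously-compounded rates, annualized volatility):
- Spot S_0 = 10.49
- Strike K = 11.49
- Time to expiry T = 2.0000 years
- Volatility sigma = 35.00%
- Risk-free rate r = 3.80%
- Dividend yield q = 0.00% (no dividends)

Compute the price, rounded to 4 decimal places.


Answer: Price = 1.9874

Derivation:
d1 = (ln(S/K) + (r - q + 0.5*sigma^2) * T) / (sigma * sqrt(T)) = 0.21707235
d2 = d1 - sigma * sqrt(T) = -0.27790240
exp(-rT) = 0.92681621; exp(-qT) = 1.00000000
C = S_0 * exp(-qT) * N(d1) - K * exp(-rT) * N(d2)
N(d1) = 0.58592402; N(d2) = 0.39054364
C = 10.4900 * 1.00000000 * 0.58592402 - 11.4900 * 0.92681621 * 0.39054364 = 1.9874


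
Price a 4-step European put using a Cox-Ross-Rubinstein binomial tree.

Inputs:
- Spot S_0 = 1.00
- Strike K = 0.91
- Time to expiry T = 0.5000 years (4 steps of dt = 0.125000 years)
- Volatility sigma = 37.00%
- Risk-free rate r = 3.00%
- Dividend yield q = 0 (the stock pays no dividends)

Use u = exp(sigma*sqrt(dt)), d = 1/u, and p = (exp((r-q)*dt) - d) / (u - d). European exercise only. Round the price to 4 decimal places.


Answer: Price = V(0,0) = 0.0596

Derivation:
dt = T/N = 0.125000
u = exp(sigma*sqrt(dt)) = 1.139757; d = 1/u = 0.877380
p = (exp((r-q)*dt) - d) / (u - d) = 0.481662
Discount per step: exp(-r*dt) = 0.996257
Stock lattice S(k, i) with i counting down-moves:
  k=0: S(0,0) = 1.0000
  k=1: S(1,0) = 1.1398; S(1,1) = 0.8774
  k=2: S(2,0) = 1.2990; S(2,1) = 1.0000; S(2,2) = 0.7698
  k=3: S(3,0) = 1.4806; S(3,1) = 1.1398; S(3,2) = 0.8774; S(3,3) = 0.6754
  k=4: S(4,0) = 1.6875; S(4,1) = 1.2990; S(4,2) = 1.0000; S(4,3) = 0.7698; S(4,4) = 0.5926
Terminal payoffs V(N, i) = max(K - S_T, 0):
  V(4,0) = 0.000000; V(4,1) = 0.000000; V(4,2) = 0.000000; V(4,3) = 0.140204; V(4,4) = 0.317414
Backward induction: V(k, i) = exp(-r*dt) * [p * V(k+1, i) + (1-p) * V(k+1, i+1)].
  V(3,0) = exp(-r*dt) * [p*0.000000 + (1-p)*0.000000] = 0.000000
  V(3,1) = exp(-r*dt) * [p*0.000000 + (1-p)*0.000000] = 0.000000
  V(3,2) = exp(-r*dt) * [p*0.000000 + (1-p)*0.140204] = 0.072401
  V(3,3) = exp(-r*dt) * [p*0.140204 + (1-p)*0.317414] = 0.231190
  V(2,0) = exp(-r*dt) * [p*0.000000 + (1-p)*0.000000] = 0.000000
  V(2,1) = exp(-r*dt) * [p*0.000000 + (1-p)*0.072401] = 0.037388
  V(2,2) = exp(-r*dt) * [p*0.072401 + (1-p)*0.231190] = 0.154128
  V(1,0) = exp(-r*dt) * [p*0.000000 + (1-p)*0.037388] = 0.019307
  V(1,1) = exp(-r*dt) * [p*0.037388 + (1-p)*0.154128] = 0.097532
  V(0,0) = exp(-r*dt) * [p*0.019307 + (1-p)*0.097532] = 0.059630


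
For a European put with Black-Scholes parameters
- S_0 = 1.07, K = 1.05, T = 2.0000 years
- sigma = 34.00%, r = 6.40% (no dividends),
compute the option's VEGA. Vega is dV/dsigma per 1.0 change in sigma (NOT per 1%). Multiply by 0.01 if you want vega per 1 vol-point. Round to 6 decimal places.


d1 = 0.5458624856; d2 = 0.0650298744
phi(d1) = 0.3437222159; exp(-qT) = 1.0000000000; exp(-rT) = 0.8798533791
Vega = S * exp(-qT) * phi(d1) * sqrt(T) = 1.0700 * 1.0000000000 * 0.3437222159 * 1.4142135624 = 0.520123

Answer: Vega = 0.520123


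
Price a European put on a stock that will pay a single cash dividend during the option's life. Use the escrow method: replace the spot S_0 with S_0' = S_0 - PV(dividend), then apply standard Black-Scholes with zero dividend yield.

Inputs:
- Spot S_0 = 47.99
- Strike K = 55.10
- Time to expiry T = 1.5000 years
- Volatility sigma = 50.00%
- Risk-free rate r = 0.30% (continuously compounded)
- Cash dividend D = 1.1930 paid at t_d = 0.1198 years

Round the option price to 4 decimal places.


PV(D) = D * exp(-r * t_d) = 1.1930 * 0.99964066 = 1.19257131
S_0' = S_0 - PV(D) = 47.9900 - 1.19257131 = 46.79742869
d1 = (ln(S_0'/K) + (r + sigma^2/2)*T) / (sigma*sqrt(T)) = 0.04683186
d2 = d1 - sigma*sqrt(T) = -0.56554057
exp(-rT) = 0.99551011
N(-d1) = 0.48132362; N(-d2) = 0.71414693
P = K * exp(-rT) * N(-d2) - S_0' * N(-d1) = 55.1000 * 0.99551011 * 0.71414693 - 46.79742869 * 0.48132362 = 16.6481

Answer: Price = 16.6481


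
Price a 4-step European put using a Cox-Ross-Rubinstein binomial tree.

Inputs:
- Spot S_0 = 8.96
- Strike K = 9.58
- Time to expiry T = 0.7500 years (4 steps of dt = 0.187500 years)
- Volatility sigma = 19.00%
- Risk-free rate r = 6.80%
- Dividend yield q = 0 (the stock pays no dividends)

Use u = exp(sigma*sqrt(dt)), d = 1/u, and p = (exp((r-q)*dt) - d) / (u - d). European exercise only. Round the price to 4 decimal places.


Answer: Price = V(0,0) = 0.6932

Derivation:
dt = T/N = 0.187500
u = exp(sigma*sqrt(dt)) = 1.085752; d = 1/u = 0.921021
p = (exp((r-q)*dt) - d) / (u - d) = 0.557338
Discount per step: exp(-r*dt) = 0.987331
Stock lattice S(k, i) with i counting down-moves:
  k=0: S(0,0) = 8.9600
  k=1: S(1,0) = 9.7283; S(1,1) = 8.2523
  k=2: S(2,0) = 10.5626; S(2,1) = 8.9600; S(2,2) = 7.6006
  k=3: S(3,0) = 11.4683; S(3,1) = 9.7283; S(3,2) = 8.2523; S(3,3) = 7.0003
  k=4: S(4,0) = 12.4517; S(4,1) = 10.5626; S(4,2) = 8.9600; S(4,3) = 7.6006; S(4,4) = 6.4474
Terminal payoffs V(N, i) = max(K - S_T, 0):
  V(4,0) = 0.000000; V(4,1) = 0.000000; V(4,2) = 0.620000; V(4,3) = 1.979414; V(4,4) = 3.132577
Backward induction: V(k, i) = exp(-r*dt) * [p * V(k+1, i) + (1-p) * V(k+1, i+1)].
  V(3,0) = exp(-r*dt) * [p*0.000000 + (1-p)*0.000000] = 0.000000
  V(3,1) = exp(-r*dt) * [p*0.000000 + (1-p)*0.620000] = 0.270973
  V(3,2) = exp(-r*dt) * [p*0.620000 + (1-p)*1.979414] = 1.206282
  V(3,3) = exp(-r*dt) * [p*1.979414 + (1-p)*3.132577] = 2.458331
  V(2,0) = exp(-r*dt) * [p*0.000000 + (1-p)*0.270973] = 0.118430
  V(2,1) = exp(-r*dt) * [p*0.270973 + (1-p)*1.206282] = 0.676320
  V(2,2) = exp(-r*dt) * [p*1.206282 + (1-p)*2.458331] = 1.738212
  V(1,0) = exp(-r*dt) * [p*0.118430 + (1-p)*0.676320] = 0.360758
  V(1,1) = exp(-r*dt) * [p*0.676320 + (1-p)*1.738212] = 1.131856
  V(0,0) = exp(-r*dt) * [p*0.360758 + (1-p)*1.131856] = 0.693199


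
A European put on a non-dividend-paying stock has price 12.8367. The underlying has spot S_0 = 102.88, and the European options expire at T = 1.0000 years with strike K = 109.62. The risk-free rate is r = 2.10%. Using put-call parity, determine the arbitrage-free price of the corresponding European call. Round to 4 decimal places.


Answer: Call price = 8.3747

Derivation:
Put-call parity: C - P = S_0 * exp(-qT) - K * exp(-rT).
S_0 * exp(-qT) = 102.8800 * 1.00000000 = 102.88000000
K * exp(-rT) = 109.6200 * 0.97921896 = 107.34198290
C = P + S*exp(-qT) - K*exp(-rT)
C = 12.8367 + 102.88000000 - 107.34198290 = 8.3747


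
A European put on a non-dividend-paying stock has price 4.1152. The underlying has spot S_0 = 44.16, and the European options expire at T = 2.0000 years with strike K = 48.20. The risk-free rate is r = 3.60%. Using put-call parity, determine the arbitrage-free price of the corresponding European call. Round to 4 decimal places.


Answer: Call price = 3.4236

Derivation:
Put-call parity: C - P = S_0 * exp(-qT) - K * exp(-rT).
S_0 * exp(-qT) = 44.1600 * 1.00000000 = 44.16000000
K * exp(-rT) = 48.2000 * 0.93053090 = 44.85158918
C = P + S*exp(-qT) - K*exp(-rT)
C = 4.1152 + 44.16000000 - 44.85158918 = 3.4236


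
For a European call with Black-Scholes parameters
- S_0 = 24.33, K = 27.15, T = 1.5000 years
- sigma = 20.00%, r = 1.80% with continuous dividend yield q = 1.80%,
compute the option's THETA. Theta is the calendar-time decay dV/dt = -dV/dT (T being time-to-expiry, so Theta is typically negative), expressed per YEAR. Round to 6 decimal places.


d1 = -0.3252387148; d2 = -0.5701876891
phi(d1) = 0.3783904636; exp(-qT) = 0.9733612415; exp(-rT) = 0.9733612415
Theta = -S*exp(-qT)*phi(d1)*sigma/(2*sqrt(T)) - r*K*exp(-rT)*N(d2) + q*S*exp(-qT)*N(d1)
N(d1) = 0.3725002049; N(d2) = 0.2842752025; sqrt(T) = 1.2247448714
Term 1 = -24.3300 * 0.9733612415 * 0.3783904636 * 0.2000 / (2 * 1.2247448714) = -0.7316623556
Term 2 = -0.0180 * 27.1500 * 0.9733612415 * 0.2842752025 = -0.1352244942
Term 3 = 0.0180 * 24.3300 * 0.9733612415 * 0.3725002049 = 0.1587870861
Theta = -0.7316623556 + (-0.1352244942) + (0.1587870861) = -0.708100

Answer: Theta = -0.708100


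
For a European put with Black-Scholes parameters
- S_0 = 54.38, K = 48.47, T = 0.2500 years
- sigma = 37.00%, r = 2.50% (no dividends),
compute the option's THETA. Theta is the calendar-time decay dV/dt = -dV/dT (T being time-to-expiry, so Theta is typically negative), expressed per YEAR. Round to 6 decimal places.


Answer: Theta = -5.722127

Derivation:
d1 = 0.7481831857; d2 = 0.5631831857
phi(d1) = 0.3015475473; exp(-qT) = 1.0000000000; exp(-rT) = 0.9937694906
Theta = -S*exp(-qT)*phi(d1)*sigma/(2*sqrt(T)) + r*K*exp(-rT)*N(-d2) - q*S*exp(-qT)*N(-d1)
N(-d1) = 0.2271748358; N(-d2) = 0.2866550756; sqrt(T) = 0.5000000000
Term 1 = -54.3800 * 1.0000000000 * 0.3015475473 * 0.3700 / (2 * 0.5000000000) = -6.0673175802
Term 2 = 0.0250 * 48.4700 * 0.9937694906 * 0.2866550756 = 0.3451900937
Term 3 = 0 (no dividend yield, q = 0)
Theta = -6.0673175802 + (0.3451900937) + (0.0000000000) = -5.722127


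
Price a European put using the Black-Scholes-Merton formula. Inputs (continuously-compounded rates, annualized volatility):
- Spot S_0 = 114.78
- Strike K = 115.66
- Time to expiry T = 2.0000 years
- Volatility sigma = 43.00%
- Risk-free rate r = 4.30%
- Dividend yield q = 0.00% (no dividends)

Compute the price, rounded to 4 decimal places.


d1 = (ln(S/K) + (r - q + 0.5*sigma^2) * T) / (sigma * sqrt(T)) = 0.43291774
d2 = d1 - sigma * sqrt(T) = -0.17519409
exp(-rT) = 0.91759423; exp(-qT) = 1.00000000
P = K * exp(-rT) * N(-d2) - S_0 * exp(-qT) * N(-d1)
N(-d1) = 0.33253727; N(-d2) = 0.56953644
P = 115.6600 * 0.91759423 * 0.56953644 - 114.7800 * 1.00000000 * 0.33253727 = 22.2757

Answer: Price = 22.2757


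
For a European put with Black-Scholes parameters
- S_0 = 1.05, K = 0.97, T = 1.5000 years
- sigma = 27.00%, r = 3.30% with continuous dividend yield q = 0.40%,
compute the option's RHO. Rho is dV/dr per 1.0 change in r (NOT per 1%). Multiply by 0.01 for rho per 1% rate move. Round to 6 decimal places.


d1 = 0.5365421957; d2 = 0.2058610804
phi(d1) = 0.3454603868; exp(-qT) = 0.9940179641; exp(-rT) = 0.9517051581
N(-d2) = 0.4184497138
Rho = -K*T*exp(-rT)*N(-d2) = -0.9700 * 1.5000 * 0.9517051581 * 0.4184497138 = -0.579440

Answer: Rho = -0.579440


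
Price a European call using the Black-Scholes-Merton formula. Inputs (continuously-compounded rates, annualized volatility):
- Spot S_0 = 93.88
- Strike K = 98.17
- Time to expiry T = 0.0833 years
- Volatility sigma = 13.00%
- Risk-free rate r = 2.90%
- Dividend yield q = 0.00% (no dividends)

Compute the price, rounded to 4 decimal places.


Answer: Price = 0.2342

Derivation:
d1 = (ln(S/K) + (r - q + 0.5*sigma^2) * T) / (sigma * sqrt(T)) = -1.10776717
d2 = d1 - sigma * sqrt(T) = -1.14528744
exp(-rT) = 0.99758722; exp(-qT) = 1.00000000
C = S_0 * exp(-qT) * N(d1) - K * exp(-rT) * N(d2)
N(d1) = 0.13398119; N(d2) = 0.12604505
C = 93.8800 * 1.00000000 * 0.13398119 - 98.1700 * 0.99758722 * 0.12604505 = 0.2342


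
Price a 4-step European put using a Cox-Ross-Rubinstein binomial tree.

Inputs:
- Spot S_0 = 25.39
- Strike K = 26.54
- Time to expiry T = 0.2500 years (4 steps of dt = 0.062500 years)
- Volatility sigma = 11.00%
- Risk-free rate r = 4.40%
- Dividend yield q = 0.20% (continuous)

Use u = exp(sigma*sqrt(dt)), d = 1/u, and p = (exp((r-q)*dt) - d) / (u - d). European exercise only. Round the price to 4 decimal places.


dt = T/N = 0.062500
u = exp(sigma*sqrt(dt)) = 1.027882; d = 1/u = 0.972875
p = (exp((r-q)*dt) - d) / (u - d) = 0.540909
Discount per step: exp(-r*dt) = 0.997254
Stock lattice S(k, i) with i counting down-moves:
  k=0: S(0,0) = 25.3900
  k=1: S(1,0) = 26.0979; S(1,1) = 24.7013
  k=2: S(2,0) = 26.8256; S(2,1) = 25.3900; S(2,2) = 24.0313
  k=3: S(3,0) = 27.5735; S(3,1) = 26.0979; S(3,2) = 24.7013; S(3,3) = 23.3794
  k=4: S(4,0) = 28.3423; S(4,1) = 26.8256; S(4,2) = 25.3900; S(4,3) = 24.0313; S(4,4) = 22.7452
Terminal payoffs V(N, i) = max(K - S_T, 0):
  V(4,0) = 0.000000; V(4,1) = 0.000000; V(4,2) = 1.150000; V(4,3) = 2.508742; V(4,4) = 3.794771
Backward induction: V(k, i) = exp(-r*dt) * [p * V(k+1, i) + (1-p) * V(k+1, i+1)].
  V(3,0) = exp(-r*dt) * [p*0.000000 + (1-p)*0.000000] = 0.000000
  V(3,1) = exp(-r*dt) * [p*0.000000 + (1-p)*1.150000] = 0.526504
  V(3,2) = exp(-r*dt) * [p*1.150000 + (1-p)*2.508742] = 1.768915
  V(3,3) = exp(-r*dt) * [p*2.508742 + (1-p)*3.794771] = 3.090635
  V(2,0) = exp(-r*dt) * [p*0.000000 + (1-p)*0.526504] = 0.241049
  V(2,1) = exp(-r*dt) * [p*0.526504 + (1-p)*1.768915] = 1.093871
  V(2,2) = exp(-r*dt) * [p*1.768915 + (1-p)*3.090635] = 2.369180
  V(1,0) = exp(-r*dt) * [p*0.241049 + (1-p)*1.093871] = 0.630835
  V(1,1) = exp(-r*dt) * [p*1.093871 + (1-p)*2.369180] = 1.674741
  V(0,0) = exp(-r*dt) * [p*0.630835 + (1-p)*1.674741] = 1.107034

Answer: Price = V(0,0) = 1.1070


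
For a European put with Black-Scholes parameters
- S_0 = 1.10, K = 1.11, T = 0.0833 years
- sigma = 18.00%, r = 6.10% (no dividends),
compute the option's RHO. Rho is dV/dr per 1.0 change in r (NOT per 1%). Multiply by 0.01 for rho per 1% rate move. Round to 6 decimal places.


Answer: Rho = -0.049747

Derivation:
d1 = -0.0504142157; d2 = -0.1023653466
phi(d1) = 0.3984356279; exp(-qT) = 1.0000000000; exp(-rT) = 0.9949315880
N(-d2) = 0.5407666557
Rho = -K*T*exp(-rT)*N(-d2) = -1.1100 * 0.0833 * 0.9949315880 * 0.5407666557 = -0.049747
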